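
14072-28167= - 14095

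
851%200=51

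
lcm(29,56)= 1624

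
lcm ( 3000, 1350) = 27000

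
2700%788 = 336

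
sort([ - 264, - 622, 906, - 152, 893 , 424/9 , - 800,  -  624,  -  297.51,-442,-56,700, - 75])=[ - 800, - 624, - 622,-442, - 297.51, - 264, - 152 ,-75, - 56, 424/9,700, 893, 906]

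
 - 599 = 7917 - 8516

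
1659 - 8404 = -6745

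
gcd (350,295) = 5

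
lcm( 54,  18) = 54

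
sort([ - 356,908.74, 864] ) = [ - 356, 864,  908.74 ] 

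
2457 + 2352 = 4809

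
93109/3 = 93109/3 = 31036.33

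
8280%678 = 144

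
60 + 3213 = 3273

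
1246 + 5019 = 6265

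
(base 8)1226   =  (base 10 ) 662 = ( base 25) 11c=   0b1010010110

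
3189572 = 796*4007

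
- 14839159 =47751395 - 62590554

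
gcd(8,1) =1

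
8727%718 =111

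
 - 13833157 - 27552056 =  - 41385213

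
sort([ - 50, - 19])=[ - 50, - 19]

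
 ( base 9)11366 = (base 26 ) b61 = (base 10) 7593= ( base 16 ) 1da9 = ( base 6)55053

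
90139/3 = 30046+ 1/3 = 30046.33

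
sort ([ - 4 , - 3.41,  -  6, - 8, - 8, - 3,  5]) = [ - 8, - 8 , - 6, - 4, - 3.41, - 3,  5]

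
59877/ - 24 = - 2495 + 1/8 = - 2494.88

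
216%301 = 216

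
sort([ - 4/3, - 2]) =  [- 2, - 4/3]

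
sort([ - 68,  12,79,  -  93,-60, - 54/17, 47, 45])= [ - 93, - 68, - 60, - 54/17,  12, 45,47, 79 ]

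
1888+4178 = 6066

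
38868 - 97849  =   - 58981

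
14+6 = 20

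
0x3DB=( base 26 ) 1BP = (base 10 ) 987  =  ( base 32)ur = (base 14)507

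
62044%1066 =216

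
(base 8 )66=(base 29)1P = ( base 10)54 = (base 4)312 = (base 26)22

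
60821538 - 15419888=45401650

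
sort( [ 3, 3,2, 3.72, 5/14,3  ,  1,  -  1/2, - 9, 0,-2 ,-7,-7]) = [ - 9, - 7,  -  7, - 2, -1/2, 0, 5/14,1, 2, 3, 3 , 3,  3.72 ]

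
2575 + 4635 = 7210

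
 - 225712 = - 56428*4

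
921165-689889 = 231276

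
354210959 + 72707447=426918406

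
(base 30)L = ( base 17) 14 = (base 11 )1A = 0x15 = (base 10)21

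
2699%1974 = 725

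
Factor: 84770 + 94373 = 179143^1 = 179143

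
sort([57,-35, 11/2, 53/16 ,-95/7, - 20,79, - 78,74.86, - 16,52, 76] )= [ - 78, - 35, - 20, - 16, - 95/7,53/16, 11/2, 52,  57,  74.86,76, 79]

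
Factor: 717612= 2^2*3^1*7^1*8543^1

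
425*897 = 381225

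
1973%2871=1973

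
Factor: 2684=2^2 * 11^1*61^1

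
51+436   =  487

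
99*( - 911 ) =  - 90189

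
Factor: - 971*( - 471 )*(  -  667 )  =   - 3^1*23^1*29^1*157^1*971^1 = - 305046447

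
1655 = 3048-1393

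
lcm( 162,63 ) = 1134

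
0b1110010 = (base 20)5E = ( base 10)114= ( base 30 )3o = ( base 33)3f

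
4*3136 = 12544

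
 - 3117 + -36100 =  - 39217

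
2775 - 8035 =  - 5260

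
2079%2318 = 2079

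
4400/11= 400 = 400.00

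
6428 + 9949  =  16377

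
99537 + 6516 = 106053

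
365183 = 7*52169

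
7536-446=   7090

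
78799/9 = 8755 + 4/9 = 8755.44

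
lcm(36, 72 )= 72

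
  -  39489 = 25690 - 65179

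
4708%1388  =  544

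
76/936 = 19/234 = 0.08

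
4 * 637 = 2548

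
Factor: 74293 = 74293^1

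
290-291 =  - 1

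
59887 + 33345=93232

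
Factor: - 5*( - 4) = 2^2*5^1= 20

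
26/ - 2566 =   -  13/1283 = - 0.01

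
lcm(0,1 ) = 0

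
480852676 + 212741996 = 693594672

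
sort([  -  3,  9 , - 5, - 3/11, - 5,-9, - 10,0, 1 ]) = [ -10, - 9,- 5,  -  5, - 3, - 3/11,0, 1,9]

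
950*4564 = 4335800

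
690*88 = 60720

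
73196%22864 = 4604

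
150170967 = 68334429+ 81836538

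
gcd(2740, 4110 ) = 1370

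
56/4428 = 14/1107=0.01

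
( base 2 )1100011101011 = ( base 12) 3837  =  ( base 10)6379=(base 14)2479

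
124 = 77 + 47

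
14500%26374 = 14500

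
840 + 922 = 1762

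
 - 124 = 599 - 723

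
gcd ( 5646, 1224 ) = 6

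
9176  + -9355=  - 179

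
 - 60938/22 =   -  30469/11 = -2769.91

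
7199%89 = 79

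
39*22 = 858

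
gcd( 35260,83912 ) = 4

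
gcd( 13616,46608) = 16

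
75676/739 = 102 + 298/739 = 102.40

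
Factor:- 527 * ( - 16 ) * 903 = 2^4*3^1 * 7^1*17^1 * 31^1*43^1  =  7614096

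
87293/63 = 1385  +  38/63 = 1385.60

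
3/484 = 3/484=0.01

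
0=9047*0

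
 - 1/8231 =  - 1/8231 = - 0.00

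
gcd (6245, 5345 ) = 5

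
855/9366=285/3122 = 0.09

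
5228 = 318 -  - 4910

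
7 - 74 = -67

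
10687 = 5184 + 5503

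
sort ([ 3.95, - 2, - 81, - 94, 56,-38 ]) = [ - 94, - 81, - 38, - 2,  3.95, 56]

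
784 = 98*8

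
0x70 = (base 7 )220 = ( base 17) 6a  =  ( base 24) 4g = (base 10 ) 112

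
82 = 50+32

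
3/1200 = 1/400 = 0.00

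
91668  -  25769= 65899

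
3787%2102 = 1685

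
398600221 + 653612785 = 1052213006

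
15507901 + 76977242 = 92485143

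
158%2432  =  158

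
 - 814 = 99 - 913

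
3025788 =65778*46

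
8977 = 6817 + 2160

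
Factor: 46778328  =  2^3 * 3^2*67^1*9697^1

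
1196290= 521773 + 674517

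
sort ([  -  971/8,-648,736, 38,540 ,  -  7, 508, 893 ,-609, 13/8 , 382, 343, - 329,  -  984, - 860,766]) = [ - 984, - 860, - 648, - 609, - 329 ,  -  971/8, - 7 , 13/8 , 38,  343, 382  ,  508,540,736,  766, 893]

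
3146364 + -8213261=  - 5066897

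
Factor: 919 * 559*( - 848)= -2^4*13^1*43^1*53^1*919^1 = - 435635408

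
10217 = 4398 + 5819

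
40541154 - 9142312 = 31398842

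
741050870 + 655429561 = 1396480431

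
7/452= 7/452 = 0.02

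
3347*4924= 16480628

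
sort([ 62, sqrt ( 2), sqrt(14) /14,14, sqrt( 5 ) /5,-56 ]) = [ - 56,sqrt(14) /14,  sqrt(5) /5, sqrt (2),14,  62] 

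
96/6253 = 96/6253 = 0.02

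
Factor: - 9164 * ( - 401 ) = 2^2 * 29^1*79^1*401^1 = 3674764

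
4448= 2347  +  2101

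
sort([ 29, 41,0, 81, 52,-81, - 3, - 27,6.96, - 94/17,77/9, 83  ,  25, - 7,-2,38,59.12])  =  [-81,- 27, - 7, - 94/17,-3, - 2,0, 6.96, 77/9 , 25,29,38 , 41,52, 59.12,81,83]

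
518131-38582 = 479549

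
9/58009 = 9/58009=0.00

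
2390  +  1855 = 4245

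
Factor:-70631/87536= - 2^( - 4)*11^1*5471^( - 1)*6421^1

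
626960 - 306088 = 320872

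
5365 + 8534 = 13899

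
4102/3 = 1367+1/3 = 1367.33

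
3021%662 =373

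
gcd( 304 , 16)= 16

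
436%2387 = 436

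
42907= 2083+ 40824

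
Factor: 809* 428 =346252 = 2^2 * 107^1*809^1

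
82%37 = 8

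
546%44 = 18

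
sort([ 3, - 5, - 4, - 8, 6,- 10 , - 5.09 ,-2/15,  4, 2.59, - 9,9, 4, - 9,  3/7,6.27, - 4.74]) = [  -  10, - 9 ,-9, - 8, - 5.09, - 5 ,- 4.74 , - 4, - 2/15,3/7,2.59,3,  4, 4, 6,  6.27,  9] 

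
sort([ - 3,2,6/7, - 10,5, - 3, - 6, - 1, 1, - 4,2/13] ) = [-10,-6, - 4, - 3, -3, - 1, 2/13,  6/7, 1,2, 5]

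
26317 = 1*26317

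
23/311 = 23/311 = 0.07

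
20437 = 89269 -68832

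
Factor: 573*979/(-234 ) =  - 186989/78 = -2^( -1 )*3^( - 1 ) * 11^1 * 13^( - 1) * 89^1*191^1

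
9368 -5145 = 4223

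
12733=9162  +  3571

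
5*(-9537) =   -  47685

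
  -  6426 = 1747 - 8173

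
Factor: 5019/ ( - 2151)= - 7/3 =- 3^( - 1 )* 7^1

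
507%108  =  75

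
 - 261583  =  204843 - 466426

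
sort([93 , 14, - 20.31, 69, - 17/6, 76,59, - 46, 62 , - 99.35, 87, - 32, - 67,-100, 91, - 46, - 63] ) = [ - 100,  -  99.35, - 67,-63,  -  46, - 46, - 32, - 20.31, - 17/6,14, 59,62,69, 76, 87,91 , 93]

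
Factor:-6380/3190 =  - 2 = -2^1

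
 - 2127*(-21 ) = 44667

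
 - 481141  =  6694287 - 7175428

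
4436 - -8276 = 12712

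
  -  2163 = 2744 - 4907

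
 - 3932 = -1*3932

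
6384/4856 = 1 + 191/607 = 1.31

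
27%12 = 3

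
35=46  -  11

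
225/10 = 22 + 1/2 = 22.50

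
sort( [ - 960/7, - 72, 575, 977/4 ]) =[ - 960/7,- 72,  977/4, 575 ] 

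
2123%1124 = 999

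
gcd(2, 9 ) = 1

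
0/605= 0 = 0.00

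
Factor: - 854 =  - 2^1* 7^1 * 61^1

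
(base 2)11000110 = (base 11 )170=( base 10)198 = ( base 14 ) 102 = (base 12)146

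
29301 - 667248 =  - 637947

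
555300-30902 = 524398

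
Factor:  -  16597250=  -  2^1*5^3 * 197^1*337^1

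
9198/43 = 9198/43 = 213.91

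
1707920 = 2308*740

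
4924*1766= 8695784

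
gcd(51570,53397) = 9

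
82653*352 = 29093856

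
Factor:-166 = -2^1*83^1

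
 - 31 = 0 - 31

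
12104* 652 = 7891808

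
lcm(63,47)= 2961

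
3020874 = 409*7386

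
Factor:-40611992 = -2^3*53^1*95783^1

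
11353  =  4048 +7305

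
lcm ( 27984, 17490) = 139920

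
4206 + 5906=10112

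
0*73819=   0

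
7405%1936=1597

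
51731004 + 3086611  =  54817615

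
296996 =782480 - 485484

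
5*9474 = 47370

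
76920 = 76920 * 1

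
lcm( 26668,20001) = 80004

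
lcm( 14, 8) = 56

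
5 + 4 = 9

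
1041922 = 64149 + 977773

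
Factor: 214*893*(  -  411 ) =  - 2^1*3^1*19^1*47^1*107^1 *137^1 = - 78542922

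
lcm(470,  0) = 0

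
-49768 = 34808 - 84576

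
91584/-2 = -45792/1=   - 45792.00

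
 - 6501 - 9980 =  - 16481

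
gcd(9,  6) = 3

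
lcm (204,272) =816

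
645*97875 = 63129375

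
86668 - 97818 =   -  11150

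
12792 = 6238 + 6554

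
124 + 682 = 806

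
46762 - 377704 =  - 330942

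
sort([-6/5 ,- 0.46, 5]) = [ - 6/5, - 0.46, 5] 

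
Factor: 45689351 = 859^1*53189^1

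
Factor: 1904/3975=2^4*3^( - 1)*5^ ( - 2 )*7^1*17^1*53^ ( - 1 )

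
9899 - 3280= 6619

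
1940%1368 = 572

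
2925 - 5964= -3039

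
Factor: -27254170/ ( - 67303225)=2^1 * 5^ ( - 1 )*11^( - 2)*1171^( - 1)*143443^1 = 286886/708455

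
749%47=44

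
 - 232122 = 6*(-38687) 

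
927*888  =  823176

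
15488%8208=7280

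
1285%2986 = 1285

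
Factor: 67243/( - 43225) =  -5^( - 2)*7^( - 1 )*11^1*13^(-1) * 19^( - 1)*6113^1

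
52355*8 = 418840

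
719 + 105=824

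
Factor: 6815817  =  3^2*317^1* 2389^1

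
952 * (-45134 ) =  - 42967568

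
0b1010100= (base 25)39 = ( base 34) 2g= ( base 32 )2K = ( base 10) 84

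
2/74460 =1/37230= 0.00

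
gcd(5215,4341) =1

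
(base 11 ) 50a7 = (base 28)8HO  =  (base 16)1a74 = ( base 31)71E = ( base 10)6772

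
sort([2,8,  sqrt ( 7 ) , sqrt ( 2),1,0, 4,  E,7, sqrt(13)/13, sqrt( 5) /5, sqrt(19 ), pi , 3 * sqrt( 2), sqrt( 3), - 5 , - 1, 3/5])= [ - 5  , - 1,0, sqrt(13)/13 , sqrt(5)/5, 3/5,  1, sqrt(2),sqrt(3),2, sqrt( 7 ),E , pi, 4,3*sqrt(2),sqrt (19 ),7, 8]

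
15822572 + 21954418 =37776990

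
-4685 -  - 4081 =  - 604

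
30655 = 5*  6131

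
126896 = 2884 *44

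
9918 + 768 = 10686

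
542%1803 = 542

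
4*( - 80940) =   -  323760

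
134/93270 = 67/46635=0.00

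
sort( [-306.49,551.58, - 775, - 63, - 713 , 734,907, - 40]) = [  -  775, - 713 ,-306.49, - 63,- 40,551.58 , 734,907]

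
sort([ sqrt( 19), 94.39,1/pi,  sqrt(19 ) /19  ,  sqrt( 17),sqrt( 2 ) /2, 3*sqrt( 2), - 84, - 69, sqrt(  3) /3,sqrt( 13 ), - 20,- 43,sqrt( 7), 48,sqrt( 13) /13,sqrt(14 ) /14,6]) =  [ - 84, - 69,  -  43,-20 , sqrt( 19) /19,sqrt(14 ) /14, sqrt(13)/13,1/pi,sqrt( 3) /3,sqrt( 2)/2,sqrt(7),sqrt( 13), sqrt( 17), 3 * sqrt(2), sqrt( 19 ),6,48, 94.39]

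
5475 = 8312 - 2837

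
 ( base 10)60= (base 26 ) 28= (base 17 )39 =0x3c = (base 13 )48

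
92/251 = 92/251 = 0.37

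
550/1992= 275/996 = 0.28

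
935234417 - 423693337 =511541080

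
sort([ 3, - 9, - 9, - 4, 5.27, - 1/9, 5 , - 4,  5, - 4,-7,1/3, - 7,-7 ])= [ - 9, - 9,-7, - 7, - 7, - 4, - 4 , - 4, - 1/9,  1/3,3,5,5 , 5.27 ] 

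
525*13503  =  7089075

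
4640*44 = 204160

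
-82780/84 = -986+ 11/21 = -985.48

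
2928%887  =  267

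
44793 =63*711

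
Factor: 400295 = 5^1*7^1*11437^1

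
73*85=6205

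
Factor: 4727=29^1*163^1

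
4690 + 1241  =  5931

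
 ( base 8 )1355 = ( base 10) 749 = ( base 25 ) 14O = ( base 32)ND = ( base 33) mn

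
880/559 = 1 + 321/559=   1.57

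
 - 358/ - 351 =358/351= 1.02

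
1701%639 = 423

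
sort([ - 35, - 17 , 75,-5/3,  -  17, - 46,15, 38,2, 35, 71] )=[ - 46,- 35,-17, - 17 ,-5/3,2, 15, 35,  38,71, 75 ] 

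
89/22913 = 89/22913 = 0.00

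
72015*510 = 36727650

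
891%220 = 11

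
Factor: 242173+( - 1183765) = -2^3*3^1*39233^1 = - 941592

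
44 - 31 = 13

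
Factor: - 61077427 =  - 101^1*604727^1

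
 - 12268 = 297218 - 309486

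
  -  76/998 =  - 38/499 = -0.08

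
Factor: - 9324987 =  - 3^1*7^1*444047^1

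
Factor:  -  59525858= - 2^1*7^1 * 4251847^1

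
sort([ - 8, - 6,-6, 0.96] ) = [-8,-6,-6,0.96] 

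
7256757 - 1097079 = 6159678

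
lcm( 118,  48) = 2832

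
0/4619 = 0 = 0.00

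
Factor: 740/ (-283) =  - 2^2*5^1*37^1*283^ ( - 1)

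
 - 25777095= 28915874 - 54692969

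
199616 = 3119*64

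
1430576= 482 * 2968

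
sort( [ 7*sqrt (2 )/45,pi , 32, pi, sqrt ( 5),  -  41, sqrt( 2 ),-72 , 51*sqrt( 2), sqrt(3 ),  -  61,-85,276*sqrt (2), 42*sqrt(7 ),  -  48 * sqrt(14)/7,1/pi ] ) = [ - 85,  -  72,-61, - 41, - 48*sqrt( 14 )/7,7  *  sqrt(2 )/45, 1/pi, sqrt( 2 ) , sqrt( 3), sqrt( 5 ), pi, pi, 32, 51*sqrt( 2 ),42*sqrt(7 ), 276*sqrt( 2) ]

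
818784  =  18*45488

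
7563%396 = 39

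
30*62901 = 1887030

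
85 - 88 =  - 3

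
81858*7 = 573006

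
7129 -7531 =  - 402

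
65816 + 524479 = 590295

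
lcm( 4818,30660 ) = 337260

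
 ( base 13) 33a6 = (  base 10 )7234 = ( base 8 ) 16102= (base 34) 68q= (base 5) 212414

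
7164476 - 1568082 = 5596394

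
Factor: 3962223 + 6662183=10624406 = 2^1* 13^1*408631^1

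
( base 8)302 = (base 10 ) 194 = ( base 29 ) 6k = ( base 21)95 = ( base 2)11000010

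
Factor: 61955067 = 3^1*19^1*1086931^1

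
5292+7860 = 13152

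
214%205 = 9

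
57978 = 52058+5920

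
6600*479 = 3161400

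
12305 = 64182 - 51877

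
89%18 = 17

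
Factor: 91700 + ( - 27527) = 3^1*21391^1 = 64173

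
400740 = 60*6679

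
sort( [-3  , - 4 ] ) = [ - 4, - 3]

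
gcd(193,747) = 1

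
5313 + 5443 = 10756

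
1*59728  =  59728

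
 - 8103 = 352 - 8455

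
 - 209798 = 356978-566776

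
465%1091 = 465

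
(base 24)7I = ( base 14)d4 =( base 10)186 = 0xBA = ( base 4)2322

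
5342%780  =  662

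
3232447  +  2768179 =6000626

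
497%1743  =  497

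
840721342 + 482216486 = 1322937828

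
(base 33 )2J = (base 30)2p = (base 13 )67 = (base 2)1010101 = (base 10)85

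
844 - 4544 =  - 3700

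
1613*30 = 48390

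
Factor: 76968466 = 2^1*1637^1 * 23509^1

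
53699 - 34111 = 19588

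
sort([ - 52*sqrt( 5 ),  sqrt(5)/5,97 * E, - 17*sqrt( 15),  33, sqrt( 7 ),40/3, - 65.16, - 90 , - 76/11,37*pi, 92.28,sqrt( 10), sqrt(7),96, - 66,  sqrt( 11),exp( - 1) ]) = [ -52 *sqrt( 5),  -  90,- 66 , - 17*sqrt(15), -65.16 , - 76/11,exp(-1),sqrt(5)/5,sqrt( 7),  sqrt( 7) , sqrt(10), sqrt(11),  40/3,33,92.28,96,37 * pi, 97 * E]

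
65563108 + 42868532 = 108431640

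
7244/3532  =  1811/883 = 2.05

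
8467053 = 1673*5061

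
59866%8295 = 1801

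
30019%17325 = 12694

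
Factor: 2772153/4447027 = 3^2*13^( - 1)*23^( - 1) * 107^( - 1)*139^( - 1)*308017^1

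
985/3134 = 985/3134 = 0.31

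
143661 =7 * 20523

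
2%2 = 0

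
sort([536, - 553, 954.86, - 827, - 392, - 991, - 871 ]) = [ - 991, - 871, - 827, - 553, - 392 , 536 , 954.86] 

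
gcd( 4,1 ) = 1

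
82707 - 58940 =23767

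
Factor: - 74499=-3^1*19^1*1307^1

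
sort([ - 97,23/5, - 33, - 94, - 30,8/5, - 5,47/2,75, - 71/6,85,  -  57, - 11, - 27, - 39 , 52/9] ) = [ - 97, - 94 , - 57, - 39, - 33, - 30,-27 , - 71/6,-11, - 5,8/5, 23/5,52/9, 47/2,75, 85 ]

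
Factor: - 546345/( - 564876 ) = 2^( - 2)*3^2*5^1 *13^(-1)*17^ ( - 1) * 19^1 = 855/884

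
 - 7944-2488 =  - 10432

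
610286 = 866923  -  256637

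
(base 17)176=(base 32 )cu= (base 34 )C6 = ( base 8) 636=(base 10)414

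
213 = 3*71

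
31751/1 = 31751 = 31751.00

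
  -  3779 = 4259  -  8038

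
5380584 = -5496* ( - 979) 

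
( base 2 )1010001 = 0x51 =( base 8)121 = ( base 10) 81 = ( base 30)2L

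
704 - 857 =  - 153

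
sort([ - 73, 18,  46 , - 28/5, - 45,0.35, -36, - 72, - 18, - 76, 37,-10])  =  [ - 76, - 73, - 72, - 45, - 36, - 18,-10, - 28/5,0.35, 18, 37,  46] 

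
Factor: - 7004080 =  - 2^4*5^1*29^1*3019^1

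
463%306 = 157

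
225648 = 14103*16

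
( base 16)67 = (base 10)103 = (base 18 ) 5d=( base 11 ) 94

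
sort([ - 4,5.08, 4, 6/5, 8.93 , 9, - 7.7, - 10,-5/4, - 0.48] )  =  [ - 10, - 7.7, - 4,  -  5/4, - 0.48, 6/5, 4,5.08, 8.93,  9 ]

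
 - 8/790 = -4/395 = - 0.01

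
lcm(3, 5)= 15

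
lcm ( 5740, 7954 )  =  556780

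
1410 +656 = 2066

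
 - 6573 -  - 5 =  - 6568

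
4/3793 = 4/3793 = 0.00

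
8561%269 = 222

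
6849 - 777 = 6072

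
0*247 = 0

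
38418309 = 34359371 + 4058938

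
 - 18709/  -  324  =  18709/324 = 57.74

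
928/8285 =928/8285 = 0.11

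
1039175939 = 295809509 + 743366430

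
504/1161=56/129= 0.43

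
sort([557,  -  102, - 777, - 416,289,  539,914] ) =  [ - 777,-416, - 102,289,539,557, 914]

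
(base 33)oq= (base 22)1f4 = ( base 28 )116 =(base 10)818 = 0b1100110010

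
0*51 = 0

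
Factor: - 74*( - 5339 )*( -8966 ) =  - 3542341076  =  -2^2* 19^1 * 37^1*281^1*4483^1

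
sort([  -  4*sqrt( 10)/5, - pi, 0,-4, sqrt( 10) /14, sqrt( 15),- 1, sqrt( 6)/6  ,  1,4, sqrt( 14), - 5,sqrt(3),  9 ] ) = [ - 5, - 4, - pi, - 4*sqrt(10 ) /5, - 1,0, sqrt( 10)/14, sqrt( 6)/6,1, sqrt( 3 ) , sqrt ( 14), sqrt( 15), 4, 9 ]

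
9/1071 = 1/119 = 0.01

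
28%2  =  0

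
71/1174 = 71/1174 = 0.06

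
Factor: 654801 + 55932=3^1*19^1*37^1*337^1 = 710733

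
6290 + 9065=15355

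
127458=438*291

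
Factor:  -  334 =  - 2^1 * 167^1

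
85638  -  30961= 54677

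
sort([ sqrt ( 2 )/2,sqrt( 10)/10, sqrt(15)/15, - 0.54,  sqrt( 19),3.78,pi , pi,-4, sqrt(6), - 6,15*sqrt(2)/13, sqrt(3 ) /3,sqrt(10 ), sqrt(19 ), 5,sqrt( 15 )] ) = [ - 6, - 4 , - 0.54,sqrt (15 )/15, sqrt(10) /10,sqrt (3 )/3,sqrt( 2 )/2 , 15*sqrt(2 )/13,sqrt( 6 ),pi, pi, sqrt(10 ), 3.78 , sqrt(15 ), sqrt(19 ) , sqrt(19), 5] 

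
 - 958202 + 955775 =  - 2427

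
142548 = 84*1697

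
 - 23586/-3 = 7862 + 0/1 = 7862.00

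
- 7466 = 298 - 7764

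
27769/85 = 27769/85 = 326.69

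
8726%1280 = 1046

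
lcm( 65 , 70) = 910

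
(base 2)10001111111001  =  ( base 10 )9209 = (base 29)arg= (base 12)53B5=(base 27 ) ch2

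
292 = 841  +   - 549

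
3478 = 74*47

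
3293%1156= 981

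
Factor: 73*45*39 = 128115 = 3^3*5^1*13^1 * 73^1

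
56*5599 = 313544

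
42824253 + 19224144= 62048397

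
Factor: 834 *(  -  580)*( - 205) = 2^3 * 3^1*5^2 * 29^1*41^1*139^1 =99162600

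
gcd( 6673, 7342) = 1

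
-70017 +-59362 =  - 129379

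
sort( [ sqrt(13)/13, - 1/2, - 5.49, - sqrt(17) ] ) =[-5.49, - sqrt( 17 ), - 1/2 , sqrt( 13 )/13]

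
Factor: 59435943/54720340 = 2^ ( - 2)*3^1*5^(  -  1 )*7^1 * 73^1*137^1*283^1*499^(-1)*5483^( - 1)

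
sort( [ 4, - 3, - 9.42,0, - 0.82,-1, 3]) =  [  -  9.42,-3,-1,-0.82,0, 3 , 4]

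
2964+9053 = 12017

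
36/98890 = 18/49445  =  0.00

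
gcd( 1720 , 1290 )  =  430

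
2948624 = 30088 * 98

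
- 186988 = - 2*93494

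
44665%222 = 43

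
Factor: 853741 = 7^1*121963^1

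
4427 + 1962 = 6389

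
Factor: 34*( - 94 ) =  - 3196 = -2^2*17^1*47^1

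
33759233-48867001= - 15107768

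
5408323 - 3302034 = 2106289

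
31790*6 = 190740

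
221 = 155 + 66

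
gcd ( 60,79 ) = 1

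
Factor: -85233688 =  - 2^3*139^1*76649^1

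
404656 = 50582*8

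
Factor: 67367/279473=101/419 =101^1*419^( - 1) 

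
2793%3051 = 2793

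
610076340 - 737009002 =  - 126932662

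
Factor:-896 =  - 2^7*7^1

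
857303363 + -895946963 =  - 38643600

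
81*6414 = 519534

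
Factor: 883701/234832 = 67977/18064 = 2^( - 4) *3^2 * 7^1*13^1*83^1*1129^( - 1 ) 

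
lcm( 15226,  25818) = 593814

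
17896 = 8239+9657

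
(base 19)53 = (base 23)46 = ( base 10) 98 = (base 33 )2W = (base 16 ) 62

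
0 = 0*862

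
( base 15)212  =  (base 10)467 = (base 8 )723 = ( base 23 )k7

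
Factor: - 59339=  - 7^3* 173^1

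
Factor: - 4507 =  - 4507^1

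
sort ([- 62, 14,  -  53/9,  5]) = [ - 62, - 53/9, 5, 14]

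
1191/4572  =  397/1524 = 0.26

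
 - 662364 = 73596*( - 9 )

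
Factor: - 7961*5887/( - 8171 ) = 46866407/8171 =7^1*19^1*29^2*419^1*8171^( - 1 )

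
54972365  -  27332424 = 27639941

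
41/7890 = 41/7890  =  0.01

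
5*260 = 1300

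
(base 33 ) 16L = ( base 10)1308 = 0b10100011100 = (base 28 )1ik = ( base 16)51c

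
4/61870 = 2/30935 = 0.00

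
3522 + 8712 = 12234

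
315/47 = 6 + 33/47 = 6.70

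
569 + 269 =838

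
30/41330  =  3/4133  =  0.00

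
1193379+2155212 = 3348591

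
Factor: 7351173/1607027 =3^2*17^( - 1 )*67^1*73^1*167^1*94531^(-1) 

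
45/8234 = 45/8234 = 0.01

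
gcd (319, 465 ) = 1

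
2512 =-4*( - 628)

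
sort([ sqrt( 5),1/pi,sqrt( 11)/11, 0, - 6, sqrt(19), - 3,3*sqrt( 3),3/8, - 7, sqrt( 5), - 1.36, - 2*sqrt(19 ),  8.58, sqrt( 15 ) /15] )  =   [ - 2 * sqrt(19),  -  7, - 6,  -  3, - 1.36,0 , sqrt(15 ) /15 , sqrt( 11 )/11,1/pi,  3/8 , sqrt (5 ), sqrt(5),sqrt( 19),3*sqrt( 3 ),8.58]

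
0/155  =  0 =0.00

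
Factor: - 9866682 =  - 2^1*3^2*7^1*78307^1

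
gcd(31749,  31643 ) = 1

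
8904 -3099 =5805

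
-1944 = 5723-7667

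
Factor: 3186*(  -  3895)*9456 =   -  117343948320 = -2^5  *3^4* 5^1*19^1 * 41^1*59^1 * 197^1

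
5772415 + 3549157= 9321572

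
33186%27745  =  5441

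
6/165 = 2/55 =0.04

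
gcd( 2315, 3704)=463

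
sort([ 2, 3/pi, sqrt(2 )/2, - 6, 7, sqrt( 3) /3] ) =[ - 6, sqrt( 3 )/3,  sqrt( 2)/2,3/pi , 2,7 ] 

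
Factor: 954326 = 2^1*477163^1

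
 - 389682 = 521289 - 910971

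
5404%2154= 1096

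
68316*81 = 5533596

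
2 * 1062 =2124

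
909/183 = 303/61 = 4.97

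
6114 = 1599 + 4515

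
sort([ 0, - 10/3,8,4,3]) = [ - 10/3,0,3,4,8] 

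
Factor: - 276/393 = -92/131 = - 2^2*23^1*131^ ( - 1 ) 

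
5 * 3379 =16895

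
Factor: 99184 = 2^4*6199^1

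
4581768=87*52664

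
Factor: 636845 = 5^1*11^1*11579^1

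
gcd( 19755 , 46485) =45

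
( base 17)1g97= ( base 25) FCM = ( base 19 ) 17g7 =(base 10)9697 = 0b10010111100001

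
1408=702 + 706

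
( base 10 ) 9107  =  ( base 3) 110111022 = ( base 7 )35360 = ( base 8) 21623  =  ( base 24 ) FJB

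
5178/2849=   5178/2849= 1.82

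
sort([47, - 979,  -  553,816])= [ - 979,-553, 47,816]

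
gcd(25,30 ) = 5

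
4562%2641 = 1921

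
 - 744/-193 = 744/193  =  3.85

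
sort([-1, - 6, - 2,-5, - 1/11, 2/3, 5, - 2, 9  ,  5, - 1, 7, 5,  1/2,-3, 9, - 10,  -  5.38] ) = [ -10,-6 , - 5.38, - 5, - 3,-2,-2,  -  1 ,-1 , - 1/11, 1/2,2/3, 5, 5, 5, 7, 9,9 ]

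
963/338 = 2+287/338=   2.85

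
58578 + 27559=86137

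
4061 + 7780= 11841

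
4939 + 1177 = 6116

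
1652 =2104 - 452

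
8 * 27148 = 217184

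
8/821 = 8/821 = 0.01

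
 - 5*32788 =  - 163940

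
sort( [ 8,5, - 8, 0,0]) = [ - 8 , 0,0,5,8 ] 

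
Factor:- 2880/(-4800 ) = 3^1 *5^ ( - 1 ) = 3/5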